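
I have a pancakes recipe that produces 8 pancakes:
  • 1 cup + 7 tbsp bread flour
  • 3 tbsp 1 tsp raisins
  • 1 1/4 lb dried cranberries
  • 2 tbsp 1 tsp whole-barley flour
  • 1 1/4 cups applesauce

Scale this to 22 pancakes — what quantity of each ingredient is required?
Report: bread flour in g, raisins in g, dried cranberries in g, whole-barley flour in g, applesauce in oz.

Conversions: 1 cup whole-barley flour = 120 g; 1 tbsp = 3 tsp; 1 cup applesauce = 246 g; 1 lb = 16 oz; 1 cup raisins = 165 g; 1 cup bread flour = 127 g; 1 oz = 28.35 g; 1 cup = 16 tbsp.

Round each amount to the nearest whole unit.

Scaling factor: 22/8 = 11/4 = 2.75.
bread flour: (1 cup + 7 tbsp = 1.4375 cup) × 11/4 × 127 g/cup ≈ 502 g
raisins: (3 tbsp + 1 tsp = 10/3 tbsp) × 11/4 ÷ 16 tbsp/cup × 165 g/cup ≈ 95 g
dried cranberries: 1.25 lb × 11/4 × 16 oz/lb × 28.35 g/oz ≈ 1559 g
whole-barley flour: (2 tbsp + 1 tsp = 7/3 tbsp) × 11/4 ÷ 16 tbsp/cup × 120 g/cup ≈ 48 g
applesauce: 1.25 cup × 11/4 × 246 g/cup ÷ 28.35 g/oz ≈ 30 oz

bread flour: 502 g; raisins: 95 g; dried cranberries: 1559 g; whole-barley flour: 48 g; applesauce: 30 oz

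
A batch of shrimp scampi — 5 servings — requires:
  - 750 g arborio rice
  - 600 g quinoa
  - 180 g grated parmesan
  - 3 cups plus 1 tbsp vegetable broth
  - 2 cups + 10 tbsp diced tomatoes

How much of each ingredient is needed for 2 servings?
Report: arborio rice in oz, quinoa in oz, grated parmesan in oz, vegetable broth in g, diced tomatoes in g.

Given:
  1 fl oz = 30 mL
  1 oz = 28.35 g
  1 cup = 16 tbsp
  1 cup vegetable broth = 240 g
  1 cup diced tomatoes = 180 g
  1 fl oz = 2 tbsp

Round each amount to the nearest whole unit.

arborio rice: 11 oz; quinoa: 8 oz; grated parmesan: 3 oz; vegetable broth: 294 g; diced tomatoes: 189 g

Scaling factor: 2/5 = 0.4.
arborio rice: 750 g × 2/5 ÷ 28.35 g/oz ≈ 11 oz
quinoa: 600 g × 2/5 ÷ 28.35 g/oz ≈ 8 oz
grated parmesan: 180 g × 2/5 ÷ 28.35 g/oz ≈ 3 oz
vegetable broth: (3 cup + 1 tbsp = 3.0625 cup) × 2/5 × 240 g/cup = 294 g
diced tomatoes: (2 cup + 10 tbsp = 2.625 cup) × 2/5 × 180 g/cup = 189 g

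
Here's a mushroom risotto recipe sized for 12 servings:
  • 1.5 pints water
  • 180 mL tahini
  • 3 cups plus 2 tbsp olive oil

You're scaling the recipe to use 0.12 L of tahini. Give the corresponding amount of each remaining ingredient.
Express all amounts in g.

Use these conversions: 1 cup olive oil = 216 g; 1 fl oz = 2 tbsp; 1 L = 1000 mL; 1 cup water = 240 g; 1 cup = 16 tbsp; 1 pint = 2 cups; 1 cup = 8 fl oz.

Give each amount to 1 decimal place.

water: 480.0 g; olive oil: 450.0 g

The original recipe has 0.18 L of tahini, so the scaling factor is 0.12 ÷ 0.18 = 2/3.
water: 1.5 pint × 2/3 × 2 cup/pint × 240 g/cup = 480.0 g
olive oil: (3 cup + 2 tbsp = 3.125 cup) × 2/3 × 216 g/cup = 450.0 g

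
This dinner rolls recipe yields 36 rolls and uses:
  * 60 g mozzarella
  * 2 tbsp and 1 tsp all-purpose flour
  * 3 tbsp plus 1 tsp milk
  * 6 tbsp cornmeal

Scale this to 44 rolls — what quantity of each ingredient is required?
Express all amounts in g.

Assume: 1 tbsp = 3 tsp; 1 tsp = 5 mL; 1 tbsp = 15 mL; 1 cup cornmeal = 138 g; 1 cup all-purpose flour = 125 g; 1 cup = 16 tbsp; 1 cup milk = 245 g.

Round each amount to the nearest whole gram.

mozzarella: 73 g; all-purpose flour: 22 g; milk: 62 g; cornmeal: 63 g

Scaling factor: 44/36 = 11/9.
mozzarella: 60 g × 11/9 ≈ 73 g
all-purpose flour: (2 tbsp + 1 tsp = 7/3 tbsp) × 11/9 ÷ 16 tbsp/cup × 125 g/cup ≈ 22 g
milk: (3 tbsp + 1 tsp = 10/3 tbsp) × 11/9 ÷ 16 tbsp/cup × 245 g/cup ≈ 62 g
cornmeal: 6 tbsp × 11/9 ÷ 16 tbsp/cup × 138 g/cup ≈ 63 g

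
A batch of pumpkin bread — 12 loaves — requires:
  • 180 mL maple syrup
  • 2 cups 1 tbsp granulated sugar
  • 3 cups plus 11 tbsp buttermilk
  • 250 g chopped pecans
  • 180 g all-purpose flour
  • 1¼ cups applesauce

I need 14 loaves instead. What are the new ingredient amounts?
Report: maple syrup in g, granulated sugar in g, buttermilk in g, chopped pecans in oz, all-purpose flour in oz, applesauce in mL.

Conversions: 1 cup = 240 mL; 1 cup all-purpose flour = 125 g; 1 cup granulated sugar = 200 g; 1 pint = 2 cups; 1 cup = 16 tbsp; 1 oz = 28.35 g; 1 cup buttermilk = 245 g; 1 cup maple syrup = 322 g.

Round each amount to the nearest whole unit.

maple syrup: 282 g; granulated sugar: 481 g; buttermilk: 1054 g; chopped pecans: 10 oz; all-purpose flour: 7 oz; applesauce: 350 mL

Scaling factor: 14/12 = 7/6.
maple syrup: 180 mL × 7/6 ÷ 240 mL/cup × 322 g/cup ≈ 282 g
granulated sugar: (2 cup + 1 tbsp = 2.0625 cup) × 7/6 × 200 g/cup ≈ 481 g
buttermilk: (3 cup + 11 tbsp = 3.6875 cup) × 7/6 × 245 g/cup ≈ 1054 g
chopped pecans: 250 g × 7/6 ÷ 28.35 g/oz ≈ 10 oz
all-purpose flour: 180 g × 7/6 ÷ 28.35 g/oz ≈ 7 oz
applesauce: 1.25 cup × 7/6 × 240 mL/cup = 350 mL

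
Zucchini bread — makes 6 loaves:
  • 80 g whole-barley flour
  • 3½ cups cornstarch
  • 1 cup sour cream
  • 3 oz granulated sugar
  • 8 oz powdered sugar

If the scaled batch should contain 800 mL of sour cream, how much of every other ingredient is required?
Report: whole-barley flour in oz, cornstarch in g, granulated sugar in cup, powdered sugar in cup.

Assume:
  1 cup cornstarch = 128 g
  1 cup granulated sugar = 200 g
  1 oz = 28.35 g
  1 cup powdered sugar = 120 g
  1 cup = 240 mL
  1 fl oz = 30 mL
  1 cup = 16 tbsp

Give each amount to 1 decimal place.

whole-barley flour: 9.4 oz; cornstarch: 1493.3 g; granulated sugar: 1.4 cup; powdered sugar: 6.3 cup

The original recipe has 240 mL of sour cream, so the scaling factor is 800 ÷ 240 = 10/3.
whole-barley flour: 80 g × 10/3 ÷ 28.35 g/oz ≈ 9.4 oz
cornstarch: 3.5 cup × 10/3 × 128 g/cup ≈ 1493.3 g
granulated sugar: 3 oz × 10/3 × 28.35 g/oz ÷ 200 g/cup ≈ 1.4 cup
powdered sugar: 8 oz × 10/3 × 28.35 g/oz ÷ 120 g/cup = 6.3 cup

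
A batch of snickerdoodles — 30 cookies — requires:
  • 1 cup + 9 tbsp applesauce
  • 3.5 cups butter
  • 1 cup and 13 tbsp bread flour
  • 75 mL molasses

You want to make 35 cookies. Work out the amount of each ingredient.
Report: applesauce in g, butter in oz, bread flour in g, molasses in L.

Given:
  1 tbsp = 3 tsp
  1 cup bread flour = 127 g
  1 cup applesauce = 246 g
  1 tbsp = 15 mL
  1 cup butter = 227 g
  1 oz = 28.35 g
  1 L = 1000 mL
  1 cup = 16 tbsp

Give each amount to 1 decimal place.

Scaling factor: 35/30 = 7/6.
applesauce: (1 cup + 9 tbsp = 1.5625 cup) × 7/6 × 246 g/cup ≈ 448.4 g
butter: 3.5 cup × 7/6 × 227 g/cup ÷ 28.35 g/oz ≈ 32.7 oz
bread flour: (1 cup + 13 tbsp = 1.8125 cup) × 7/6 × 127 g/cup ≈ 268.6 g
molasses: 75 mL × 7/6 ÷ 1000 mL/L ≈ 0.1 L

applesauce: 448.4 g; butter: 32.7 oz; bread flour: 268.6 g; molasses: 0.1 L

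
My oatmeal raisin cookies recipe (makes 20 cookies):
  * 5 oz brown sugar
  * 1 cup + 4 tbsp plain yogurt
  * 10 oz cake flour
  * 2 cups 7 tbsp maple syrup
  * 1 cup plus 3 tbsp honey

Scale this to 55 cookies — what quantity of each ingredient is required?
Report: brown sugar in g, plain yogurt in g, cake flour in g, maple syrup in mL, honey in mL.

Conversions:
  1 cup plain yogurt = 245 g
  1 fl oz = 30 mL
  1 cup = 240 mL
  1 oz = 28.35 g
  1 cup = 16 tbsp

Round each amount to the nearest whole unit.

brown sugar: 390 g; plain yogurt: 842 g; cake flour: 780 g; maple syrup: 1609 mL; honey: 784 mL

Scaling factor: 55/20 = 11/4 = 2.75.
brown sugar: 5 oz × 11/4 × 28.35 g/oz ≈ 390 g
plain yogurt: (1 cup + 4 tbsp = 1.25 cup) × 11/4 × 245 g/cup ≈ 842 g
cake flour: 10 oz × 11/4 × 28.35 g/oz ≈ 780 g
maple syrup: (2 cup + 7 tbsp = 2.4375 cup) × 11/4 × 240 mL/cup ≈ 1609 mL
honey: (1 cup + 3 tbsp = 1.1875 cup) × 11/4 × 240 mL/cup ≈ 784 mL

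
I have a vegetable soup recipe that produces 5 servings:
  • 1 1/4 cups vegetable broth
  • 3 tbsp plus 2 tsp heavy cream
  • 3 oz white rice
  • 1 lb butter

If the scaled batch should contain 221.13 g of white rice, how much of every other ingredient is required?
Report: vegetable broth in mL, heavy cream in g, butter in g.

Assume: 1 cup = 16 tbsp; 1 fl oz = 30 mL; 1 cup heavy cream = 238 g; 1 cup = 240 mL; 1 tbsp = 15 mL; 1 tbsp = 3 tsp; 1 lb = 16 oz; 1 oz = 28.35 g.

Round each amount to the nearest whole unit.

vegetable broth: 780 mL; heavy cream: 142 g; butter: 1179 g

The original recipe has 85.05 g of white rice, so the scaling factor is 221.13 ÷ 85.05 = 13/5 = 2.6.
vegetable broth: 1.25 cup × 13/5 × 240 mL/cup = 780 mL
heavy cream: (3 tbsp + 2 tsp = 11/3 tbsp) × 13/5 ÷ 16 tbsp/cup × 238 g/cup ≈ 142 g
butter: 1 lb × 13/5 × 16 oz/lb × 28.35 g/oz ≈ 1179 g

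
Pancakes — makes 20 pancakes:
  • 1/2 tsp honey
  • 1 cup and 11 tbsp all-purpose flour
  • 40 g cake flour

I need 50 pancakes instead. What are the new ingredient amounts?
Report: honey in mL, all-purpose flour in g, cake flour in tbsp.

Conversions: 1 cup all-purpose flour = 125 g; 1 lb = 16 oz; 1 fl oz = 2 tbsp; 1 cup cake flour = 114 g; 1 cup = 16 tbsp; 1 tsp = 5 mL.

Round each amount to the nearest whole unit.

Scaling factor: 50/20 = 5/2 = 2.5.
honey: 0.5 tsp × 5/2 × 5 mL/tsp ≈ 6 mL
all-purpose flour: (1 cup + 11 tbsp = 1.6875 cup) × 5/2 × 125 g/cup ≈ 527 g
cake flour: 40 g × 5/2 ÷ 114 g/cup × 16 tbsp/cup ≈ 14 tbsp

honey: 6 mL; all-purpose flour: 527 g; cake flour: 14 tbsp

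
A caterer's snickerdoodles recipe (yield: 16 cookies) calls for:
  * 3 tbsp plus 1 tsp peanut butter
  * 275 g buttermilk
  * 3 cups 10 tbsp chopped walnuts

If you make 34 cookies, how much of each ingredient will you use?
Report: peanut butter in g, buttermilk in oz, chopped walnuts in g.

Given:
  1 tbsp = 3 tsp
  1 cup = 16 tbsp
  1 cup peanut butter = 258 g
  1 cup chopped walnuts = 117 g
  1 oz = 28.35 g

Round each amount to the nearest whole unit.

peanut butter: 114 g; buttermilk: 21 oz; chopped walnuts: 901 g

Scaling factor: 34/16 = 17/8 = 2.125.
peanut butter: (3 tbsp + 1 tsp = 10/3 tbsp) × 17/8 ÷ 16 tbsp/cup × 258 g/cup ≈ 114 g
buttermilk: 275 g × 17/8 ÷ 28.35 g/oz ≈ 21 oz
chopped walnuts: (3 cup + 10 tbsp = 3.625 cup) × 17/8 × 117 g/cup ≈ 901 g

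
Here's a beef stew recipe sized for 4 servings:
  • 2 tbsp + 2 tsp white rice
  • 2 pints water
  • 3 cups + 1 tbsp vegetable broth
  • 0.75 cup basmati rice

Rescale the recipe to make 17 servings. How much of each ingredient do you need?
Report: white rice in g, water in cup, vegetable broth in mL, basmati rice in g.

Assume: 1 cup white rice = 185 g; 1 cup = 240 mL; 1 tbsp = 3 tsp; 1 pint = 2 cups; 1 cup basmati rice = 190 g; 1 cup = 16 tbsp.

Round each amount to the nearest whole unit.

Scaling factor: 17/4 = 4.25.
white rice: (2 tbsp + 2 tsp = 8/3 tbsp) × 17/4 ÷ 16 tbsp/cup × 185 g/cup ≈ 131 g
water: 2 pint × 17/4 × 2 cup/pint = 17 cup
vegetable broth: (3 cup + 1 tbsp = 3.0625 cup) × 17/4 × 240 mL/cup ≈ 3124 mL
basmati rice: 0.75 cup × 17/4 × 190 g/cup ≈ 606 g

white rice: 131 g; water: 17 cup; vegetable broth: 3124 mL; basmati rice: 606 g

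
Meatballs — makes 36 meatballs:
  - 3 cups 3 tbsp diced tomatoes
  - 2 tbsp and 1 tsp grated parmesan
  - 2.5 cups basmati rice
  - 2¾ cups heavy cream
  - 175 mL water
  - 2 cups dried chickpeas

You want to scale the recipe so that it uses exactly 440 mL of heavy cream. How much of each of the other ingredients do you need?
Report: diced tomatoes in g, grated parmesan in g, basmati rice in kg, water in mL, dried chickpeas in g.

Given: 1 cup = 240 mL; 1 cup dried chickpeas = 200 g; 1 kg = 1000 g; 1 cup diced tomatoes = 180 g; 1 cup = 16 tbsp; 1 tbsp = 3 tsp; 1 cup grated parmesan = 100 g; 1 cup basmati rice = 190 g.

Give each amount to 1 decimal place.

The original recipe has 660 mL of heavy cream, so the scaling factor is 440 ÷ 660 = 2/3.
diced tomatoes: (3 cup + 3 tbsp = 3.1875 cup) × 2/3 × 180 g/cup = 382.5 g
grated parmesan: (2 tbsp + 1 tsp = 7/3 tbsp) × 2/3 ÷ 16 tbsp/cup × 100 g/cup ≈ 9.7 g
basmati rice: 2.5 cup × 2/3 × 190 g/cup ÷ 1000 g/kg ≈ 0.3 kg
water: 175 mL × 2/3 ≈ 116.7 mL
dried chickpeas: 2 cup × 2/3 × 200 g/cup ≈ 266.7 g

diced tomatoes: 382.5 g; grated parmesan: 9.7 g; basmati rice: 0.3 kg; water: 116.7 mL; dried chickpeas: 266.7 g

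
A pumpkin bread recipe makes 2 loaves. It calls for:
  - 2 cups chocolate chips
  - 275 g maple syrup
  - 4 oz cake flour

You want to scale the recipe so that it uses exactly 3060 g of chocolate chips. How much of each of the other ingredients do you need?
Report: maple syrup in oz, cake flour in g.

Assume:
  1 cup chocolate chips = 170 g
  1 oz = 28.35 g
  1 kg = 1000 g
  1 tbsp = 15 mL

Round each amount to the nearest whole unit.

The original recipe has 340 g of chocolate chips, so the scaling factor is 3060 ÷ 340 = 9.
maple syrup: 275 g × 9 ÷ 28.35 g/oz ≈ 87 oz
cake flour: 4 oz × 9 × 28.35 g/oz ≈ 1021 g

maple syrup: 87 oz; cake flour: 1021 g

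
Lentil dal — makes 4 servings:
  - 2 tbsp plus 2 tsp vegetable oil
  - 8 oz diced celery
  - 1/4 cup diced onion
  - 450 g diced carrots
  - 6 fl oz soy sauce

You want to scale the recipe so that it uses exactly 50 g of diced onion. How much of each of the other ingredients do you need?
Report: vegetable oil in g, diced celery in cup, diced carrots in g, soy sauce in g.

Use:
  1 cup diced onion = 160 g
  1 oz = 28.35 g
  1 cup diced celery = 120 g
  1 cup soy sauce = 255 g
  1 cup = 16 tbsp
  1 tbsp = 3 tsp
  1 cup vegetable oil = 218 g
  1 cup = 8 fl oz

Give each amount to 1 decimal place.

vegetable oil: 45.4 g; diced celery: 2.4 cup; diced carrots: 562.5 g; soy sauce: 239.1 g

The original recipe has 40 g of diced onion, so the scaling factor is 50 ÷ 40 = 5/4 = 1.25.
vegetable oil: (2 tbsp + 2 tsp = 8/3 tbsp) × 5/4 ÷ 16 tbsp/cup × 218 g/cup ≈ 45.4 g
diced celery: 8 oz × 5/4 × 28.35 g/oz ÷ 120 g/cup ≈ 2.4 cup
diced carrots: 450 g × 5/4 = 562.5 g
soy sauce: 6 fl oz × 5/4 ÷ 8 fl oz/cup × 255 g/cup ≈ 239.1 g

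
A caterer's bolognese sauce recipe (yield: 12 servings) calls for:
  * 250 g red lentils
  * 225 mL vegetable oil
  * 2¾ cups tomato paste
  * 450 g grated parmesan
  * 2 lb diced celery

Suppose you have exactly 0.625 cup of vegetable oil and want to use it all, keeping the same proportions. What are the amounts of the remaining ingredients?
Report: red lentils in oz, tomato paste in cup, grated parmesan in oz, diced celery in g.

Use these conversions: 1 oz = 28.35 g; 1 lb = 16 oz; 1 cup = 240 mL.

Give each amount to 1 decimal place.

red lentils: 5.9 oz; tomato paste: 1.8 cup; grated parmesan: 10.6 oz; diced celery: 604.8 g

The original recipe has 0.9375 cup of vegetable oil, so the scaling factor is 0.625 ÷ 0.9375 = 2/3.
red lentils: 250 g × 2/3 ÷ 28.35 g/oz ≈ 5.9 oz
tomato paste: 2.75 cup × 2/3 ≈ 1.8 cup
grated parmesan: 450 g × 2/3 ÷ 28.35 g/oz ≈ 10.6 oz
diced celery: 2 lb × 2/3 × 16 oz/lb × 28.35 g/oz = 604.8 g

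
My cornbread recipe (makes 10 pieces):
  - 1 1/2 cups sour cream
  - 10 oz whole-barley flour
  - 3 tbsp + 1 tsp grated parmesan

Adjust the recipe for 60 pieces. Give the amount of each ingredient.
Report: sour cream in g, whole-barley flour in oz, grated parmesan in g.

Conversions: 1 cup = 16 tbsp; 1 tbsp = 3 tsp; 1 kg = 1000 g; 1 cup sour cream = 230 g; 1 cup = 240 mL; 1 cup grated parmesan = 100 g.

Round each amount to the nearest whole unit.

sour cream: 2070 g; whole-barley flour: 60 oz; grated parmesan: 125 g

Scaling factor: 60/10 = 6.
sour cream: 1.5 cup × 6 × 230 g/cup = 2070 g
whole-barley flour: 10 oz × 6 = 60 oz
grated parmesan: (3 tbsp + 1 tsp = 10/3 tbsp) × 6 ÷ 16 tbsp/cup × 100 g/cup = 125 g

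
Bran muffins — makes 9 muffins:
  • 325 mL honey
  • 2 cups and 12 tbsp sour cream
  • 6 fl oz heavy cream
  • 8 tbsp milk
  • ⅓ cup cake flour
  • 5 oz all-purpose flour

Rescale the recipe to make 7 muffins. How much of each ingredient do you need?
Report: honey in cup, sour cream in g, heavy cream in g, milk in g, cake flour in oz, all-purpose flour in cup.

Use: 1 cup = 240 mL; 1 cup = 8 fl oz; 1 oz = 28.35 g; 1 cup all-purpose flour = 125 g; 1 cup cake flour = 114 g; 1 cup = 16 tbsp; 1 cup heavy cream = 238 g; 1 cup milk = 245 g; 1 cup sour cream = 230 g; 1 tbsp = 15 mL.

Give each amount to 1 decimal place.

Scaling factor: 7/9.
honey: 325 mL × 7/9 ÷ 240 mL/cup ≈ 1.1 cup
sour cream: (2 cup + 12 tbsp = 2.75 cup) × 7/9 × 230 g/cup ≈ 491.9 g
heavy cream: 6 fl oz × 7/9 ÷ 8 fl oz/cup × 238 g/cup ≈ 138.8 g
milk: 8 tbsp × 7/9 ÷ 16 tbsp/cup × 245 g/cup ≈ 95.3 g
cake flour: 1/3 cup × 7/9 × 114 g/cup ÷ 28.35 g/oz ≈ 1.0 oz
all-purpose flour: 5 oz × 7/9 × 28.35 g/oz ÷ 125 g/cup ≈ 0.9 cup

honey: 1.1 cup; sour cream: 491.9 g; heavy cream: 138.8 g; milk: 95.3 g; cake flour: 1.0 oz; all-purpose flour: 0.9 cup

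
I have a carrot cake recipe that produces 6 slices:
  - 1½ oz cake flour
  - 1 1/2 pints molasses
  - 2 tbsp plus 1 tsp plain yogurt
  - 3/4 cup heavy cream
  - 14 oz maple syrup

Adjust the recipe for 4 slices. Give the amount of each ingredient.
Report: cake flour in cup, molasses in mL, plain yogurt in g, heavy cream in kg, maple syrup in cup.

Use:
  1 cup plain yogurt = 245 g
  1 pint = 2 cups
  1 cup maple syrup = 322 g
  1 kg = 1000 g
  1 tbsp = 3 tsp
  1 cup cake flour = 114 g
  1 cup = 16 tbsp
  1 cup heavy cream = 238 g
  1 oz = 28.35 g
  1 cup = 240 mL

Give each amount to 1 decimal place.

cake flour: 0.2 cup; molasses: 480.0 mL; plain yogurt: 23.8 g; heavy cream: 0.1 kg; maple syrup: 0.8 cup

Scaling factor: 4/6 = 2/3.
cake flour: 1.5 oz × 2/3 × 28.35 g/oz ÷ 114 g/cup ≈ 0.2 cup
molasses: 1.5 pint × 2/3 × 2 cup/pint × 240 mL/cup = 480.0 mL
plain yogurt: (2 tbsp + 1 tsp = 7/3 tbsp) × 2/3 ÷ 16 tbsp/cup × 245 g/cup ≈ 23.8 g
heavy cream: 0.75 cup × 2/3 × 238 g/cup ÷ 1000 g/kg ≈ 0.1 kg
maple syrup: 14 oz × 2/3 × 28.35 g/oz ÷ 322 g/cup ≈ 0.8 cup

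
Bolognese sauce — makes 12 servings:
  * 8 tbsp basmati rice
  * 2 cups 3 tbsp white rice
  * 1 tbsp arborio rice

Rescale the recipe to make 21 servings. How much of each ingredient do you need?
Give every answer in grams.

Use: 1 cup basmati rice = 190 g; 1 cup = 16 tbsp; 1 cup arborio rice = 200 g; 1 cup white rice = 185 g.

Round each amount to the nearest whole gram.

Scaling factor: 21/12 = 7/4 = 1.75.
basmati rice: 8 tbsp × 7/4 ÷ 16 tbsp/cup × 190 g/cup ≈ 166 g
white rice: (2 cup + 3 tbsp = 2.1875 cup) × 7/4 × 185 g/cup ≈ 708 g
arborio rice: 1 tbsp × 7/4 ÷ 16 tbsp/cup × 200 g/cup ≈ 22 g

basmati rice: 166 g; white rice: 708 g; arborio rice: 22 g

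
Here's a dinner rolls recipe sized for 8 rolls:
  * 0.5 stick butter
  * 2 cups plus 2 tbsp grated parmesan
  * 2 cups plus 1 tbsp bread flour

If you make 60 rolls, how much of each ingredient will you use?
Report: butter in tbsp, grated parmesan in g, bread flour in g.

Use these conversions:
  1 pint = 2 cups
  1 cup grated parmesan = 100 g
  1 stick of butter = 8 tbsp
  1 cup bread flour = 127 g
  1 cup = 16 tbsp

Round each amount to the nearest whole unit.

butter: 30 tbsp; grated parmesan: 1594 g; bread flour: 1965 g

Scaling factor: 60/8 = 15/2 = 7.5.
butter: 0.5 stick × 15/2 × 8 tbsp/stick = 30 tbsp
grated parmesan: (2 cup + 2 tbsp = 2.125 cup) × 15/2 × 100 g/cup ≈ 1594 g
bread flour: (2 cup + 1 tbsp = 2.0625 cup) × 15/2 × 127 g/cup ≈ 1965 g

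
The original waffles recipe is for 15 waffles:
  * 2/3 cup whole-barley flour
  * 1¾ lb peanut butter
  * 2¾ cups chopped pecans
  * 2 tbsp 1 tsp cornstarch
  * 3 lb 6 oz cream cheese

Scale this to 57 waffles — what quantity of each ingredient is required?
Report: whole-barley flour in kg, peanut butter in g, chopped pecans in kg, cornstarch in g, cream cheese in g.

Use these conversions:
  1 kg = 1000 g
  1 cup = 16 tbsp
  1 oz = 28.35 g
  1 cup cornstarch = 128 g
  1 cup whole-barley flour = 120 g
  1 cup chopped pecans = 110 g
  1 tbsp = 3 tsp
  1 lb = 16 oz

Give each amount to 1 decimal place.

whole-barley flour: 0.3 kg; peanut butter: 3016.4 g; chopped pecans: 1.1 kg; cornstarch: 70.9 g; cream cheese: 5817.4 g

Scaling factor: 57/15 = 19/5 = 3.8.
whole-barley flour: 2/3 cup × 19/5 × 120 g/cup ÷ 1000 g/kg ≈ 0.3 kg
peanut butter: 1.75 lb × 19/5 × 16 oz/lb × 28.35 g/oz ≈ 3016.4 g
chopped pecans: 2.75 cup × 19/5 × 110 g/cup ÷ 1000 g/kg ≈ 1.1 kg
cornstarch: (2 tbsp + 1 tsp = 7/3 tbsp) × 19/5 ÷ 16 tbsp/cup × 128 g/cup ≈ 70.9 g
cream cheese: (3 lb + 6 oz = 3.375 lb) × 19/5 × 16 oz/lb × 28.35 g/oz ≈ 5817.4 g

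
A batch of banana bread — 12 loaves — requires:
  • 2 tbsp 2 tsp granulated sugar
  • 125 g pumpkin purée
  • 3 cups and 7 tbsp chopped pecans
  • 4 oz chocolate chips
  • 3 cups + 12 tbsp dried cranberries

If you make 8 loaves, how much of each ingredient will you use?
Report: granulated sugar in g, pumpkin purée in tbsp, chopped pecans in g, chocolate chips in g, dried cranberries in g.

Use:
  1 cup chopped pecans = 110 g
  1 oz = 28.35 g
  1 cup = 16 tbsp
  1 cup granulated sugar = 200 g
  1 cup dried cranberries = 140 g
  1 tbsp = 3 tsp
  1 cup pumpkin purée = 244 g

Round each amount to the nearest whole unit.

granulated sugar: 22 g; pumpkin purée: 5 tbsp; chopped pecans: 252 g; chocolate chips: 76 g; dried cranberries: 350 g

Scaling factor: 8/12 = 2/3.
granulated sugar: (2 tbsp + 2 tsp = 8/3 tbsp) × 2/3 ÷ 16 tbsp/cup × 200 g/cup ≈ 22 g
pumpkin purée: 125 g × 2/3 ÷ 244 g/cup × 16 tbsp/cup ≈ 5 tbsp
chopped pecans: (3 cup + 7 tbsp = 3.4375 cup) × 2/3 × 110 g/cup ≈ 252 g
chocolate chips: 4 oz × 2/3 × 28.35 g/oz ≈ 76 g
dried cranberries: (3 cup + 12 tbsp = 3.75 cup) × 2/3 × 140 g/cup = 350 g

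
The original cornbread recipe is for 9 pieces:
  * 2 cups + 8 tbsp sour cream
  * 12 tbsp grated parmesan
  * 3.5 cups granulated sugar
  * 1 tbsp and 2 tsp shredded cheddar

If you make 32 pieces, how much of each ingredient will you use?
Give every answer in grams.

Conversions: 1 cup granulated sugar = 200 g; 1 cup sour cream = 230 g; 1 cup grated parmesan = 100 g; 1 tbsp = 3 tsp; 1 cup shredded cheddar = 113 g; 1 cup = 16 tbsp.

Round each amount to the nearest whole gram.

Scaling factor: 32/9.
sour cream: (2 cup + 8 tbsp = 2.5 cup) × 32/9 × 230 g/cup ≈ 2044 g
grated parmesan: 12 tbsp × 32/9 ÷ 16 tbsp/cup × 100 g/cup ≈ 267 g
granulated sugar: 3.5 cup × 32/9 × 200 g/cup ≈ 2489 g
shredded cheddar: (1 tbsp + 2 tsp = 5/3 tbsp) × 32/9 ÷ 16 tbsp/cup × 113 g/cup ≈ 42 g

sour cream: 2044 g; grated parmesan: 267 g; granulated sugar: 2489 g; shredded cheddar: 42 g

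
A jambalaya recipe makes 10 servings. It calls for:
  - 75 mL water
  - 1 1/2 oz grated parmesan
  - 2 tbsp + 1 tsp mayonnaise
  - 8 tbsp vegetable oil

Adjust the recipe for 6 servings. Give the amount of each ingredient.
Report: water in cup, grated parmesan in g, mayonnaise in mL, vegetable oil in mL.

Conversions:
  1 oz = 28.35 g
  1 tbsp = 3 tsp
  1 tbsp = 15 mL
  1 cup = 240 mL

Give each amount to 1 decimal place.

Scaling factor: 6/10 = 3/5 = 0.6.
water: 75 mL × 3/5 ÷ 240 mL/cup ≈ 0.2 cup
grated parmesan: 1.5 oz × 3/5 × 28.35 g/oz ≈ 25.5 g
mayonnaise: (2 tbsp + 1 tsp = 7/3 tbsp) × 3/5 × 15 mL/tbsp = 21.0 mL
vegetable oil: 8 tbsp × 3/5 × 15 mL/tbsp = 72.0 mL

water: 0.2 cup; grated parmesan: 25.5 g; mayonnaise: 21.0 mL; vegetable oil: 72.0 mL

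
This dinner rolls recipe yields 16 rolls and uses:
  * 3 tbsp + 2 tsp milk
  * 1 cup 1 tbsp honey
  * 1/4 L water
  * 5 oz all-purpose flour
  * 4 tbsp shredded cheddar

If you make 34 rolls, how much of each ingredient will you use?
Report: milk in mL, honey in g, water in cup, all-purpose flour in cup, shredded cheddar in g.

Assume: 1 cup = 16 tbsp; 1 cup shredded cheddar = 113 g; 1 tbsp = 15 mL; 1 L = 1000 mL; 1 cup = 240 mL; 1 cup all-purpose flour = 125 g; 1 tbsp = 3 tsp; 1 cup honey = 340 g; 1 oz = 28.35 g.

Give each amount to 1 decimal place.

Scaling factor: 34/16 = 17/8 = 2.125.
milk: (3 tbsp + 2 tsp = 11/3 tbsp) × 17/8 × 15 mL/tbsp ≈ 116.9 mL
honey: (1 cup + 1 tbsp = 1.0625 cup) × 17/8 × 340 g/cup ≈ 767.7 g
water: 0.25 L × 17/8 × 1000 mL/L ÷ 240 mL/cup ≈ 2.2 cup
all-purpose flour: 5 oz × 17/8 × 28.35 g/oz ÷ 125 g/cup ≈ 2.4 cup
shredded cheddar: 4 tbsp × 17/8 ÷ 16 tbsp/cup × 113 g/cup ≈ 60.0 g

milk: 116.9 mL; honey: 767.7 g; water: 2.2 cup; all-purpose flour: 2.4 cup; shredded cheddar: 60.0 g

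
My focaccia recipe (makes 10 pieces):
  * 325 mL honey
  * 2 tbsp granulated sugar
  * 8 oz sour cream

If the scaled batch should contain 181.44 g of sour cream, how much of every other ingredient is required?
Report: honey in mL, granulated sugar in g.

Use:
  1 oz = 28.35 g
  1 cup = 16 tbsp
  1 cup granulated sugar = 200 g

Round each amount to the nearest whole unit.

honey: 260 mL; granulated sugar: 20 g

The original recipe has 226.8 g of sour cream, so the scaling factor is 181.44 ÷ 226.8 = 4/5 = 0.8.
honey: 325 mL × 4/5 = 260 mL
granulated sugar: 2 tbsp × 4/5 ÷ 16 tbsp/cup × 200 g/cup = 20 g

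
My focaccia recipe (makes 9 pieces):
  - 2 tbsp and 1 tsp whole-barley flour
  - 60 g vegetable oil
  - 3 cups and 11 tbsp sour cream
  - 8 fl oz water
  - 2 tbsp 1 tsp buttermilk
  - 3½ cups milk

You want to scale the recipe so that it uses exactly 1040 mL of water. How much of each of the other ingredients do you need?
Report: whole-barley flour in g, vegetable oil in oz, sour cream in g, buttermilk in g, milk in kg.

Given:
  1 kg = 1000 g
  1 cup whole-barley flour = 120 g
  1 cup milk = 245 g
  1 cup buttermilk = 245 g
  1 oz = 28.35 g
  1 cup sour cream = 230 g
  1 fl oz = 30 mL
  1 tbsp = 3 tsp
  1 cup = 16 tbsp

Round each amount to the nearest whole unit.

whole-barley flour: 76 g; vegetable oil: 9 oz; sour cream: 3675 g; buttermilk: 155 g; milk: 4 kg

The original recipe has 240 mL of water, so the scaling factor is 1040 ÷ 240 = 13/3.
whole-barley flour: (2 tbsp + 1 tsp = 7/3 tbsp) × 13/3 ÷ 16 tbsp/cup × 120 g/cup ≈ 76 g
vegetable oil: 60 g × 13/3 ÷ 28.35 g/oz ≈ 9 oz
sour cream: (3 cup + 11 tbsp = 3.6875 cup) × 13/3 × 230 g/cup ≈ 3675 g
buttermilk: (2 tbsp + 1 tsp = 7/3 tbsp) × 13/3 ÷ 16 tbsp/cup × 245 g/cup ≈ 155 g
milk: 3.5 cup × 13/3 × 245 g/cup ÷ 1000 g/kg ≈ 4 kg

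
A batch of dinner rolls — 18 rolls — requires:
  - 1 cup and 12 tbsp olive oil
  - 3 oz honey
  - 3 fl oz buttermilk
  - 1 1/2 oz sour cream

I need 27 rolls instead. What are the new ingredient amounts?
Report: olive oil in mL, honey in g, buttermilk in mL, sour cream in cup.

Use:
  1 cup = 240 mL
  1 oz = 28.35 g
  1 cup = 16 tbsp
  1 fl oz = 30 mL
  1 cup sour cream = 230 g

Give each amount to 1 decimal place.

olive oil: 630.0 mL; honey: 127.6 g; buttermilk: 135.0 mL; sour cream: 0.3 cup

Scaling factor: 27/18 = 3/2 = 1.5.
olive oil: (1 cup + 12 tbsp = 1.75 cup) × 3/2 × 240 mL/cup = 630.0 mL
honey: 3 oz × 3/2 × 28.35 g/oz ≈ 127.6 g
buttermilk: 3 fl oz × 3/2 × 30 mL/fl oz = 135.0 mL
sour cream: 1.5 oz × 3/2 × 28.35 g/oz ÷ 230 g/cup ≈ 0.3 cup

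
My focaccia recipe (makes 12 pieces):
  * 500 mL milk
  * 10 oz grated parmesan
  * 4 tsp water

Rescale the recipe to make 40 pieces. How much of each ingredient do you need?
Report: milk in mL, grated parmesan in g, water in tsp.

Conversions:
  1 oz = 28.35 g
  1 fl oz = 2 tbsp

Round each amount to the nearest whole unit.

Scaling factor: 40/12 = 10/3.
milk: 500 mL × 10/3 ≈ 1667 mL
grated parmesan: 10 oz × 10/3 × 28.35 g/oz = 945 g
water: 4 tsp × 10/3 ≈ 13 tsp

milk: 1667 mL; grated parmesan: 945 g; water: 13 tsp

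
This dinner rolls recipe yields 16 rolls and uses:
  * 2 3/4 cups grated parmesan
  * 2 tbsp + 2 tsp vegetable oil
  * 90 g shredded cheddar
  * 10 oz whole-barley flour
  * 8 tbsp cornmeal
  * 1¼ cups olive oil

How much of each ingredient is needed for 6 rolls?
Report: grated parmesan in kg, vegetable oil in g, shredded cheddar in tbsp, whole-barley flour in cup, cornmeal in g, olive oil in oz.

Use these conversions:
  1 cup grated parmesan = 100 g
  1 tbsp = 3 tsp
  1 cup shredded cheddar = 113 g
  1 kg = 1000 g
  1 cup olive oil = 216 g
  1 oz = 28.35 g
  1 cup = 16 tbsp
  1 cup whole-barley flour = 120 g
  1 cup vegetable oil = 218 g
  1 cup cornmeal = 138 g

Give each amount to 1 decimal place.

grated parmesan: 0.1 kg; vegetable oil: 13.6 g; shredded cheddar: 4.8 tbsp; whole-barley flour: 0.9 cup; cornmeal: 25.9 g; olive oil: 3.6 oz

Scaling factor: 6/16 = 3/8 = 0.375.
grated parmesan: 2.75 cup × 3/8 × 100 g/cup ÷ 1000 g/kg ≈ 0.1 kg
vegetable oil: (2 tbsp + 2 tsp = 8/3 tbsp) × 3/8 ÷ 16 tbsp/cup × 218 g/cup ≈ 13.6 g
shredded cheddar: 90 g × 3/8 ÷ 113 g/cup × 16 tbsp/cup ≈ 4.8 tbsp
whole-barley flour: 10 oz × 3/8 × 28.35 g/oz ÷ 120 g/cup ≈ 0.9 cup
cornmeal: 8 tbsp × 3/8 ÷ 16 tbsp/cup × 138 g/cup ≈ 25.9 g
olive oil: 1.25 cup × 3/8 × 216 g/cup ÷ 28.35 g/oz ≈ 3.6 oz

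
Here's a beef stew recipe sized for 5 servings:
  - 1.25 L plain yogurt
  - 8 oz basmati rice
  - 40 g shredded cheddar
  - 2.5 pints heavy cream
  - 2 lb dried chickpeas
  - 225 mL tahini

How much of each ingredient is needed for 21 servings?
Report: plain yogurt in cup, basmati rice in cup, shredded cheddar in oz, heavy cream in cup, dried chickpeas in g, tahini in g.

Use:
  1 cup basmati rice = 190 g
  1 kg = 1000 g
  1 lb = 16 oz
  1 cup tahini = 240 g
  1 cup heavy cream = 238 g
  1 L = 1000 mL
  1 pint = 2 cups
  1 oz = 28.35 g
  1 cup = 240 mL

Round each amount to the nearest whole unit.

Scaling factor: 21/5 = 4.2.
plain yogurt: 1.25 L × 21/5 × 1000 mL/L ÷ 240 mL/cup ≈ 22 cup
basmati rice: 8 oz × 21/5 × 28.35 g/oz ÷ 190 g/cup ≈ 5 cup
shredded cheddar: 40 g × 21/5 ÷ 28.35 g/oz ≈ 6 oz
heavy cream: 2.5 pint × 21/5 × 2 cup/pint = 21 cup
dried chickpeas: 2 lb × 21/5 × 16 oz/lb × 28.35 g/oz ≈ 3810 g
tahini: 225 mL × 21/5 ÷ 240 mL/cup × 240 g/cup = 945 g

plain yogurt: 22 cup; basmati rice: 5 cup; shredded cheddar: 6 oz; heavy cream: 21 cup; dried chickpeas: 3810 g; tahini: 945 g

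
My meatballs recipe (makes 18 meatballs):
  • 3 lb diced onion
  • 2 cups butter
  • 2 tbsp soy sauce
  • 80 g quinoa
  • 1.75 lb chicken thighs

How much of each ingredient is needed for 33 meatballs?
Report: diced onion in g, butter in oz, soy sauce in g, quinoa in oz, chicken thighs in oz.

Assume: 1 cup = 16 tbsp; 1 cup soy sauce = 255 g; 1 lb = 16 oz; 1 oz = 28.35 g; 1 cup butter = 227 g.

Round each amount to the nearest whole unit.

Scaling factor: 33/18 = 11/6.
diced onion: 3 lb × 11/6 × 16 oz/lb × 28.35 g/oz ≈ 2495 g
butter: 2 cup × 11/6 × 227 g/cup ÷ 28.35 g/oz ≈ 29 oz
soy sauce: 2 tbsp × 11/6 ÷ 16 tbsp/cup × 255 g/cup ≈ 58 g
quinoa: 80 g × 11/6 ÷ 28.35 g/oz ≈ 5 oz
chicken thighs: 1.75 lb × 11/6 × 16 oz/lb ≈ 51 oz

diced onion: 2495 g; butter: 29 oz; soy sauce: 58 g; quinoa: 5 oz; chicken thighs: 51 oz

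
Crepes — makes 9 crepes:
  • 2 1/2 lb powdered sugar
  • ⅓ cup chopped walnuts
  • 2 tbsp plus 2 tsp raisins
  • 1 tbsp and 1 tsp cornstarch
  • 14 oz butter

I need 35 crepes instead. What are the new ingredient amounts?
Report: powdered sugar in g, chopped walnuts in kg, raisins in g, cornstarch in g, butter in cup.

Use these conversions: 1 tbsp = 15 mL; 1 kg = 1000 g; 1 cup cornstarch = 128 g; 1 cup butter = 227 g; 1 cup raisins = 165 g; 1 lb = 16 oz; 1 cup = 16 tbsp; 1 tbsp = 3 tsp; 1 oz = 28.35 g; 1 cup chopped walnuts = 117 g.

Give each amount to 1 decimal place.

powdered sugar: 4410.0 g; chopped walnuts: 0.2 kg; raisins: 106.9 g; cornstarch: 41.5 g; butter: 6.8 cup

Scaling factor: 35/9.
powdered sugar: 2.5 lb × 35/9 × 16 oz/lb × 28.35 g/oz = 4410.0 g
chopped walnuts: 1/3 cup × 35/9 × 117 g/cup ÷ 1000 g/kg ≈ 0.2 kg
raisins: (2 tbsp + 2 tsp = 8/3 tbsp) × 35/9 ÷ 16 tbsp/cup × 165 g/cup ≈ 106.9 g
cornstarch: (1 tbsp + 1 tsp = 4/3 tbsp) × 35/9 ÷ 16 tbsp/cup × 128 g/cup ≈ 41.5 g
butter: 14 oz × 35/9 × 28.35 g/oz ÷ 227 g/cup ≈ 6.8 cup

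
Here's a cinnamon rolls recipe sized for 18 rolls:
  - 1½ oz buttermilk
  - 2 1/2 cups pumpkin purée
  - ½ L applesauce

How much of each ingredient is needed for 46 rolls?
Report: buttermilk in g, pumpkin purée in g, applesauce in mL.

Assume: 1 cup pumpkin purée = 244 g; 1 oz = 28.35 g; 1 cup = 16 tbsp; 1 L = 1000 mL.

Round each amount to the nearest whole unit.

buttermilk: 109 g; pumpkin purée: 1559 g; applesauce: 1278 mL

Scaling factor: 46/18 = 23/9.
buttermilk: 1.5 oz × 23/9 × 28.35 g/oz ≈ 109 g
pumpkin purée: 2.5 cup × 23/9 × 244 g/cup ≈ 1559 g
applesauce: 0.5 L × 23/9 × 1000 mL/L ≈ 1278 mL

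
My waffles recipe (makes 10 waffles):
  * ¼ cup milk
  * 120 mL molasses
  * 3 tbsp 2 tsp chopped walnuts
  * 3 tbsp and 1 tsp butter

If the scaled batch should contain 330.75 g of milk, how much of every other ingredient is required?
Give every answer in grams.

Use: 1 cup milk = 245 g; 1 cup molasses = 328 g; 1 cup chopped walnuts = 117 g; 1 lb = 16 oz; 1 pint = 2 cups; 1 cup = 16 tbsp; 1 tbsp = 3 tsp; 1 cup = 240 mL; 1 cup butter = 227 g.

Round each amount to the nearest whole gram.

molasses: 886 g; chopped walnuts: 145 g; butter: 255 g

The original recipe has 61.25 g of milk, so the scaling factor is 330.75 ÷ 61.25 = 27/5 = 5.4.
molasses: 120 mL × 27/5 ÷ 240 mL/cup × 328 g/cup ≈ 886 g
chopped walnuts: (3 tbsp + 2 tsp = 11/3 tbsp) × 27/5 ÷ 16 tbsp/cup × 117 g/cup ≈ 145 g
butter: (3 tbsp + 1 tsp = 10/3 tbsp) × 27/5 ÷ 16 tbsp/cup × 227 g/cup ≈ 255 g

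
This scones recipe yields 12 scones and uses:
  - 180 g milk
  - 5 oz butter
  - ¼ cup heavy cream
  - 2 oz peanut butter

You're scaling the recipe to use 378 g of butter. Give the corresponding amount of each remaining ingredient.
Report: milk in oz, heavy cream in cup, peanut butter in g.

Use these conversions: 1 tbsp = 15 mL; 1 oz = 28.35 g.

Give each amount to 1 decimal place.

milk: 16.9 oz; heavy cream: 0.7 cup; peanut butter: 151.2 g

The original recipe has 141.75 g of butter, so the scaling factor is 378 ÷ 141.75 = 8/3.
milk: 180 g × 8/3 ÷ 28.35 g/oz ≈ 16.9 oz
heavy cream: 0.25 cup × 8/3 ≈ 0.7 cup
peanut butter: 2 oz × 8/3 × 28.35 g/oz = 151.2 g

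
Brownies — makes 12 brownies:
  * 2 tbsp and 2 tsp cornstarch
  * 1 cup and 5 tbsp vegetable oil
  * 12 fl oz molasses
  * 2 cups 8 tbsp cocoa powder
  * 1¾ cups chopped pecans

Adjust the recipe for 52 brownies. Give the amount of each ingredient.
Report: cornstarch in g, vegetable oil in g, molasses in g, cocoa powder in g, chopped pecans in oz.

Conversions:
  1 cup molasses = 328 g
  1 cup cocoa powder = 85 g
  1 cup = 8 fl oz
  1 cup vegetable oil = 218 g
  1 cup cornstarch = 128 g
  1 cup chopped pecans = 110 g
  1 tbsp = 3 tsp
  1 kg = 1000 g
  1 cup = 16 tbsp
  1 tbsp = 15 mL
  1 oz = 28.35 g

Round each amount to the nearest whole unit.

cornstarch: 92 g; vegetable oil: 1240 g; molasses: 2132 g; cocoa powder: 921 g; chopped pecans: 29 oz

Scaling factor: 52/12 = 13/3.
cornstarch: (2 tbsp + 2 tsp = 8/3 tbsp) × 13/3 ÷ 16 tbsp/cup × 128 g/cup ≈ 92 g
vegetable oil: (1 cup + 5 tbsp = 1.3125 cup) × 13/3 × 218 g/cup ≈ 1240 g
molasses: 12 fl oz × 13/3 ÷ 8 fl oz/cup × 328 g/cup = 2132 g
cocoa powder: (2 cup + 8 tbsp = 2.5 cup) × 13/3 × 85 g/cup ≈ 921 g
chopped pecans: 1.75 cup × 13/3 × 110 g/cup ÷ 28.35 g/oz ≈ 29 oz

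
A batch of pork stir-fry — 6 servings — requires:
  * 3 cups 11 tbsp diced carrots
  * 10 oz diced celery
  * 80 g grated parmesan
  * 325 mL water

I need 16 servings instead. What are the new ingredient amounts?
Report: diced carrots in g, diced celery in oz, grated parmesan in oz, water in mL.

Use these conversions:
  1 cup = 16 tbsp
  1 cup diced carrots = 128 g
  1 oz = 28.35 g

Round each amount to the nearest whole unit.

diced carrots: 1259 g; diced celery: 27 oz; grated parmesan: 8 oz; water: 867 mL

Scaling factor: 16/6 = 8/3.
diced carrots: (3 cup + 11 tbsp = 3.6875 cup) × 8/3 × 128 g/cup ≈ 1259 g
diced celery: 10 oz × 8/3 ≈ 27 oz
grated parmesan: 80 g × 8/3 ÷ 28.35 g/oz ≈ 8 oz
water: 325 mL × 8/3 ≈ 867 mL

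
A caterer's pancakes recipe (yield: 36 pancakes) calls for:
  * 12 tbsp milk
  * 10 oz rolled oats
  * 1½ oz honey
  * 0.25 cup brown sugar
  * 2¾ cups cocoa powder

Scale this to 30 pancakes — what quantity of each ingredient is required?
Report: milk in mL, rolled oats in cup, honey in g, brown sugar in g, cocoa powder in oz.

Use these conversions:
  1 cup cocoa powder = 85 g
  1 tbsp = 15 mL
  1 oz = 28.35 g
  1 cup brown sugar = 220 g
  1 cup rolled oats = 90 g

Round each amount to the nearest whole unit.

Scaling factor: 30/36 = 5/6.
milk: 12 tbsp × 5/6 × 15 mL/tbsp = 150 mL
rolled oats: 10 oz × 5/6 × 28.35 g/oz ÷ 90 g/cup ≈ 3 cup
honey: 1.5 oz × 5/6 × 28.35 g/oz ≈ 35 g
brown sugar: 0.25 cup × 5/6 × 220 g/cup ≈ 46 g
cocoa powder: 2.75 cup × 5/6 × 85 g/cup ÷ 28.35 g/oz ≈ 7 oz

milk: 150 mL; rolled oats: 3 cup; honey: 35 g; brown sugar: 46 g; cocoa powder: 7 oz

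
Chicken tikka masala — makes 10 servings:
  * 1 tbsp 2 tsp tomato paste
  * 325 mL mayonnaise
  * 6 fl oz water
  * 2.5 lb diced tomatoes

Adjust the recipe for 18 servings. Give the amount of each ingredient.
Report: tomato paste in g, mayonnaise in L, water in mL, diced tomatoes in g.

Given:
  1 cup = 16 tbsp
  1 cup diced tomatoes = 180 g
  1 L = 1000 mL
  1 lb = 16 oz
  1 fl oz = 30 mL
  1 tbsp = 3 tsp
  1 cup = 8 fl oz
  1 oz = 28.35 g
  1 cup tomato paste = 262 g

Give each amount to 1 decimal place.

Scaling factor: 18/10 = 9/5 = 1.8.
tomato paste: (1 tbsp + 2 tsp = 5/3 tbsp) × 9/5 ÷ 16 tbsp/cup × 262 g/cup ≈ 49.1 g
mayonnaise: 325 mL × 9/5 ÷ 1000 mL/L ≈ 0.6 L
water: 6 fl oz × 9/5 × 30 mL/fl oz = 324.0 mL
diced tomatoes: 2.5 lb × 9/5 × 16 oz/lb × 28.35 g/oz = 2041.2 g

tomato paste: 49.1 g; mayonnaise: 0.6 L; water: 324.0 mL; diced tomatoes: 2041.2 g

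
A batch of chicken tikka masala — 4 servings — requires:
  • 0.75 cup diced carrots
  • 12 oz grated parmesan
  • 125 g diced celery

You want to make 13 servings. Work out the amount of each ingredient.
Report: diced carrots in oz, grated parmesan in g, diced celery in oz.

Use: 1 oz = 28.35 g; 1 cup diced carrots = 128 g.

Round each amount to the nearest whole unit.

diced carrots: 11 oz; grated parmesan: 1106 g; diced celery: 14 oz

Scaling factor: 13/4 = 3.25.
diced carrots: 0.75 cup × 13/4 × 128 g/cup ÷ 28.35 g/oz ≈ 11 oz
grated parmesan: 12 oz × 13/4 × 28.35 g/oz ≈ 1106 g
diced celery: 125 g × 13/4 ÷ 28.35 g/oz ≈ 14 oz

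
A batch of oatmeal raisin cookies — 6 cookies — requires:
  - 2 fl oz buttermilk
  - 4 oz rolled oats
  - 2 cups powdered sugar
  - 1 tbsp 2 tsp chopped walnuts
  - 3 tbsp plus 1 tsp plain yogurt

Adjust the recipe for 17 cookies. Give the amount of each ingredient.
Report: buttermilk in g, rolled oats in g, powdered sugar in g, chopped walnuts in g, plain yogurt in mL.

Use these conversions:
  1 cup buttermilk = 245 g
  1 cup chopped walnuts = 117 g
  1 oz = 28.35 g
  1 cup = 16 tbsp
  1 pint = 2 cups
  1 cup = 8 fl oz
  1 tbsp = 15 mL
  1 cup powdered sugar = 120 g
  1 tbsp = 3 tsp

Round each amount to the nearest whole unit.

Scaling factor: 17/6.
buttermilk: 2 fl oz × 17/6 ÷ 8 fl oz/cup × 245 g/cup ≈ 174 g
rolled oats: 4 oz × 17/6 × 28.35 g/oz ≈ 321 g
powdered sugar: 2 cup × 17/6 × 120 g/cup = 680 g
chopped walnuts: (1 tbsp + 2 tsp = 5/3 tbsp) × 17/6 ÷ 16 tbsp/cup × 117 g/cup ≈ 35 g
plain yogurt: (3 tbsp + 1 tsp = 10/3 tbsp) × 17/6 × 15 mL/tbsp ≈ 142 mL

buttermilk: 174 g; rolled oats: 321 g; powdered sugar: 680 g; chopped walnuts: 35 g; plain yogurt: 142 mL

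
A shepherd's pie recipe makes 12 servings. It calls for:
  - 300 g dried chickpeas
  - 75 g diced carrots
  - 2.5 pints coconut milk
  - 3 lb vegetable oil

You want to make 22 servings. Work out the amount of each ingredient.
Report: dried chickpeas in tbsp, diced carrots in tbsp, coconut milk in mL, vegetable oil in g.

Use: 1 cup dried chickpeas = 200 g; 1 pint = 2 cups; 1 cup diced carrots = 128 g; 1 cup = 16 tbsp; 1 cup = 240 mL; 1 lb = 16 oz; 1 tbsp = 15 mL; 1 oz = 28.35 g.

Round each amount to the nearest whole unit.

Scaling factor: 22/12 = 11/6.
dried chickpeas: 300 g × 11/6 ÷ 200 g/cup × 16 tbsp/cup = 44 tbsp
diced carrots: 75 g × 11/6 ÷ 128 g/cup × 16 tbsp/cup ≈ 17 tbsp
coconut milk: 2.5 pint × 11/6 × 2 cup/pint × 240 mL/cup = 2200 mL
vegetable oil: 3 lb × 11/6 × 16 oz/lb × 28.35 g/oz ≈ 2495 g

dried chickpeas: 44 tbsp; diced carrots: 17 tbsp; coconut milk: 2200 mL; vegetable oil: 2495 g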